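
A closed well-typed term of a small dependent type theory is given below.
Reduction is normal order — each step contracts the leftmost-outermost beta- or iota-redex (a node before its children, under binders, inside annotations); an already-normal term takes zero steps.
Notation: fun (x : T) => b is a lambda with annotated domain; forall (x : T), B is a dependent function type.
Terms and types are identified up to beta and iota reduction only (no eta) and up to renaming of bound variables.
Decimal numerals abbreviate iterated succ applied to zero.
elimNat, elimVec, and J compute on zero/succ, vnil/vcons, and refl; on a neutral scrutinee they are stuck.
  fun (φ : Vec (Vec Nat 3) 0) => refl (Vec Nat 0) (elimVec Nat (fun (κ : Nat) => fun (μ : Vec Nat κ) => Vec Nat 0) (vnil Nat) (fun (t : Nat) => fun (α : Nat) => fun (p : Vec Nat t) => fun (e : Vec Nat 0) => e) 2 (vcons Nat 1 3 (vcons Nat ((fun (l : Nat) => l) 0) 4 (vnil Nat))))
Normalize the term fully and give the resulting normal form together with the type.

resulting normal form:
  fun (φ : Vec (Vec Nat 3) 0) => refl (Vec Nat 0) (vnil Nat)
type:
  forall (φ : Vec (Vec Nat 3) 0), Eq (Vec Nat 0) (vnil Nat) (vnil Nat)
observation: the first redex contracted is an elimVec iota-redex; the normal form is reached in 11 normal-order steps.


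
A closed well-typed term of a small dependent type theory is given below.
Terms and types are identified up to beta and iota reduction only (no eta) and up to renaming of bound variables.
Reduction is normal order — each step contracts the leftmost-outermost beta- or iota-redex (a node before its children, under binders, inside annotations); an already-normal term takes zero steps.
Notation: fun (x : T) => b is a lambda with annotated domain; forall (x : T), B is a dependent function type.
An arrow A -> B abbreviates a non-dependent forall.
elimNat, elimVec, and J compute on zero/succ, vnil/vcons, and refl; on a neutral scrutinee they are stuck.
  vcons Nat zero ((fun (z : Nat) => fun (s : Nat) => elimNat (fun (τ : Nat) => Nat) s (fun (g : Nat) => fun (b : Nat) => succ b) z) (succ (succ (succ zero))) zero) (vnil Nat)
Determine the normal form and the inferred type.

resulting normal form:
  vcons Nat zero (succ (succ (succ zero))) (vnil Nat)
type:
  Vec Nat (succ zero)
observation: the first redex contracted is a beta-redex; the normal form is reached in 12 normal-order steps.


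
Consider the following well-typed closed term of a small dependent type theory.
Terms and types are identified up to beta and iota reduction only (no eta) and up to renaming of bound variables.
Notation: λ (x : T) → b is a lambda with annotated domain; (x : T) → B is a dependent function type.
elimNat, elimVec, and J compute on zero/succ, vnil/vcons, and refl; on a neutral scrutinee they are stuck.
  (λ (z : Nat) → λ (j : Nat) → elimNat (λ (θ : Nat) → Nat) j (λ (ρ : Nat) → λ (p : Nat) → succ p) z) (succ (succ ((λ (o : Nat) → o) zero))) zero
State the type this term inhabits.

inferred type:
  Nat


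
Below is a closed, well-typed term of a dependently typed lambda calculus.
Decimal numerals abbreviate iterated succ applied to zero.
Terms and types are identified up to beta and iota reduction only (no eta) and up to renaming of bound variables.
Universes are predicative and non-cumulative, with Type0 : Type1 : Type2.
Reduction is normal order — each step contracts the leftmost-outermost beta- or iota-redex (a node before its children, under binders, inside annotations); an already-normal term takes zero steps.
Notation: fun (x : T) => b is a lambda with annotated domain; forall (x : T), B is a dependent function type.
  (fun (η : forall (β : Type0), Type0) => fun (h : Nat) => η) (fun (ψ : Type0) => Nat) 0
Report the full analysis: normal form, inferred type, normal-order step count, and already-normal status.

reduced normal form:
  fun (η : Type0) => Nat
the term's type:
  forall (η : Type0), Type0
normal-order step count: 2
term was already normal: no
first contracted redex: a beta-redex


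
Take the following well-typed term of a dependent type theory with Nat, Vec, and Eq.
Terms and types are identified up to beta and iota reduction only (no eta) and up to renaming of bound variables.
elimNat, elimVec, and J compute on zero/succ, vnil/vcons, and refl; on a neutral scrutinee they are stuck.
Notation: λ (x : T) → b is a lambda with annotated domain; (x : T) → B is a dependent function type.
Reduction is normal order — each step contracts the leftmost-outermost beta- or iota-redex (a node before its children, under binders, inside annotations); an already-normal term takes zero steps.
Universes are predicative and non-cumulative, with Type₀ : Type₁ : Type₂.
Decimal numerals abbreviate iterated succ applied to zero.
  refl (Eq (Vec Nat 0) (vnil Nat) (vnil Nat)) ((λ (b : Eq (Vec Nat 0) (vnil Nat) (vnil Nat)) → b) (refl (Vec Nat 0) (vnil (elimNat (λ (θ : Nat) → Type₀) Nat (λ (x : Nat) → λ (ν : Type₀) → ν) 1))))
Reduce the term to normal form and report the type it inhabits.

normal form:
  refl (Eq (Vec Nat 0) (vnil Nat) (vnil Nat)) (refl (Vec Nat 0) (vnil Nat))
inferred type:
  Eq (Eq (Vec Nat 0) (vnil Nat) (vnil Nat)) (refl (Vec Nat 0) (vnil Nat)) (refl (Vec Nat 0) (vnil Nat))


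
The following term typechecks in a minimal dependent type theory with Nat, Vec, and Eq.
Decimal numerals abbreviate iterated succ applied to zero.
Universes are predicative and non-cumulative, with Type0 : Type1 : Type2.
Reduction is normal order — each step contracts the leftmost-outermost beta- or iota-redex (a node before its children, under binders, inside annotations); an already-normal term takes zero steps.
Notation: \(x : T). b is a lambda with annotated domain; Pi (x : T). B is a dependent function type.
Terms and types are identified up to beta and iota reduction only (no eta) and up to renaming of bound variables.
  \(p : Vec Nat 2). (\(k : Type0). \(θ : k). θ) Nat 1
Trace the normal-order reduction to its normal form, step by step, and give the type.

normal-order reduction sequence:
  \(p : Vec Nat 2). (\(k : Type0). \(θ : k). θ) Nat 1
  ~> \(p : Vec Nat 2). (\(k : Nat). k) 1
  ~> \(p : Vec Nat 2). 1
type:
  Pi (p : Vec Nat 2). Nat


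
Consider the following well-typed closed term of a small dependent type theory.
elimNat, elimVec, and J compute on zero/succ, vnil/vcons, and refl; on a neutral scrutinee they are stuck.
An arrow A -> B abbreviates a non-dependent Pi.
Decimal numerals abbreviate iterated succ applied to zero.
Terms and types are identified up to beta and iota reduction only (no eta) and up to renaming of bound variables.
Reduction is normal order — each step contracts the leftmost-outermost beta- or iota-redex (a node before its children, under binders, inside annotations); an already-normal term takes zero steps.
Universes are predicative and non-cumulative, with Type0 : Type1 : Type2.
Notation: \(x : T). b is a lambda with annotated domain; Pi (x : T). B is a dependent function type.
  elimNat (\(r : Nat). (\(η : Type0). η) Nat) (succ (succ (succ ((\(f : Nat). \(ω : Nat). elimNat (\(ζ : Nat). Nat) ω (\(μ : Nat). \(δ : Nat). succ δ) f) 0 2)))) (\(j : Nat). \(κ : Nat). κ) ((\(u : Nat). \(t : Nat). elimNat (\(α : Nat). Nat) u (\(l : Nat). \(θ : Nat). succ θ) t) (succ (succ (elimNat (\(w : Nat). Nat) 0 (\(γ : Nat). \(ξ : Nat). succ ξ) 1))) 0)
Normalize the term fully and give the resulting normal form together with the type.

normal form:
  5
type:
  Nat


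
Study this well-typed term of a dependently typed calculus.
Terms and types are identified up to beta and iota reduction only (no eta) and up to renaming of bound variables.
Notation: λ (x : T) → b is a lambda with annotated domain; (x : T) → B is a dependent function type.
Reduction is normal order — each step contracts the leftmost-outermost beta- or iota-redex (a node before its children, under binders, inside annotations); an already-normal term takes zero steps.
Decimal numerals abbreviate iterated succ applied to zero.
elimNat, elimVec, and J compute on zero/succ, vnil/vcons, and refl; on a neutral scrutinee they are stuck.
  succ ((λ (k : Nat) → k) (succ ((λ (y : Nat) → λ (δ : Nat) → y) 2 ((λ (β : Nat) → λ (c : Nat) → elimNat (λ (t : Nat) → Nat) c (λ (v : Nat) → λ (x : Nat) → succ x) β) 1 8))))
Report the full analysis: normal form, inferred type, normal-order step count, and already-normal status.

resulting normal form:
  4
inferred type:
  Nat
steps to reach normal form (normal order): 3
already normal: no
first contracted redex: a beta-redex


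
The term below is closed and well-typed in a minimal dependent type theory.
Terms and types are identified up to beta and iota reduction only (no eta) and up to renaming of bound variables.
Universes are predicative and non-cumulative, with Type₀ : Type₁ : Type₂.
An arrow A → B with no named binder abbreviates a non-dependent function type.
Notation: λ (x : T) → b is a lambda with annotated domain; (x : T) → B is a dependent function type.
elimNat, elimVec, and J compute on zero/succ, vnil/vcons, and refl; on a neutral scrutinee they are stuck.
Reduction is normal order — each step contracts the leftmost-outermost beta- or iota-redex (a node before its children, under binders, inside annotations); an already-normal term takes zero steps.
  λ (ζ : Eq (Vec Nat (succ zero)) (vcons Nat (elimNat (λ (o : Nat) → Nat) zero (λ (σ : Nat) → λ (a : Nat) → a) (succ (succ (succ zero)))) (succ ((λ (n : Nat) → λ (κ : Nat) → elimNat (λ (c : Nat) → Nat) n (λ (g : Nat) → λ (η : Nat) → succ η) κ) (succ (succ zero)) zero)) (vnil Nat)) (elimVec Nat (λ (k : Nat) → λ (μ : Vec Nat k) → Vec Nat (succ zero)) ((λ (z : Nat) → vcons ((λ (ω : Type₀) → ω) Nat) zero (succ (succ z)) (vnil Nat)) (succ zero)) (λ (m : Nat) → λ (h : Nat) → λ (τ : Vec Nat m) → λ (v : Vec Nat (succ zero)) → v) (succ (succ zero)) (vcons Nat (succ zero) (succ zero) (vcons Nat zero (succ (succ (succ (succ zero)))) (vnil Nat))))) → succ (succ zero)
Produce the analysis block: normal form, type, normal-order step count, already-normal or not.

normal form:
  λ (ζ : Eq (Vec Nat (succ zero)) (vcons Nat zero (succ (succ (succ zero))) (vnil Nat)) (vcons Nat zero (succ (succ (succ zero))) (vnil Nat))) → succ (succ zero)
inferred type:
  Eq (Vec Nat (succ zero)) (vcons Nat zero (succ (succ (succ zero))) (vnil Nat)) (vcons Nat zero (succ (succ (succ zero))) (vnil Nat)) → Nat
normal-order step count: 26
already normal: no
first redex: an elimNat iota-redex


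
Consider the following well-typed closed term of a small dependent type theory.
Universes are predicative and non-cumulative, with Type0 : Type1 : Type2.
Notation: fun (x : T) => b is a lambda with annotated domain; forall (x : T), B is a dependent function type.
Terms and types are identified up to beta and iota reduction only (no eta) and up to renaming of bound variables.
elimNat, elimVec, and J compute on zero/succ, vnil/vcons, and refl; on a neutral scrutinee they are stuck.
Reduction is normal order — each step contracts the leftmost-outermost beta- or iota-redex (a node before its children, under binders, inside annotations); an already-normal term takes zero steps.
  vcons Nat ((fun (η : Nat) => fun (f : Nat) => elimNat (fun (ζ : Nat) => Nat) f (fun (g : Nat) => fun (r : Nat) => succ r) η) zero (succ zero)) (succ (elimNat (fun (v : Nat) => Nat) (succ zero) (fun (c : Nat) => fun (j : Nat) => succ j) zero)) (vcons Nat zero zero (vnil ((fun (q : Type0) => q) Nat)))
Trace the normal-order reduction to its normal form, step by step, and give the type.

normal-order reduction sequence:
  vcons Nat ((fun (η : Nat) => fun (f : Nat) => elimNat (fun (ζ : Nat) => Nat) f (fun (g : Nat) => fun (r : Nat) => succ r) η) zero (succ zero)) (succ (elimNat (fun (v : Nat) => Nat) (succ zero) (fun (c : Nat) => fun (j : Nat) => succ j) zero)) (vcons Nat zero zero (vnil ((fun (q : Type0) => q) Nat)))
  ~> vcons Nat ((fun (η : Nat) => elimNat (fun (f : Nat) => Nat) η (fun (ζ : Nat) => fun (g : Nat) => succ g) zero) (succ zero)) (succ (elimNat (fun (r : Nat) => Nat) (succ zero) (fun (v : Nat) => fun (c : Nat) => succ c) zero)) (vcons Nat zero zero (vnil ((fun (j : Type0) => j) Nat)))
  ~> vcons Nat (elimNat (fun (η : Nat) => Nat) (succ zero) (fun (f : Nat) => fun (ζ : Nat) => succ ζ) zero) (succ (elimNat (fun (g : Nat) => Nat) (succ zero) (fun (r : Nat) => fun (v : Nat) => succ v) zero)) (vcons Nat zero zero (vnil ((fun (c : Type0) => c) Nat)))
  ~> vcons Nat (succ zero) (succ (elimNat (fun (η : Nat) => Nat) (succ zero) (fun (f : Nat) => fun (ζ : Nat) => succ ζ) zero)) (vcons Nat zero zero (vnil ((fun (g : Type0) => g) Nat)))
  ~> vcons Nat (succ zero) (succ (succ zero)) (vcons Nat zero zero (vnil ((fun (η : Type0) => η) Nat)))
  ~> vcons Nat (succ zero) (succ (succ zero)) (vcons Nat zero zero (vnil Nat))
the term's type:
  Vec Nat (succ (succ zero))


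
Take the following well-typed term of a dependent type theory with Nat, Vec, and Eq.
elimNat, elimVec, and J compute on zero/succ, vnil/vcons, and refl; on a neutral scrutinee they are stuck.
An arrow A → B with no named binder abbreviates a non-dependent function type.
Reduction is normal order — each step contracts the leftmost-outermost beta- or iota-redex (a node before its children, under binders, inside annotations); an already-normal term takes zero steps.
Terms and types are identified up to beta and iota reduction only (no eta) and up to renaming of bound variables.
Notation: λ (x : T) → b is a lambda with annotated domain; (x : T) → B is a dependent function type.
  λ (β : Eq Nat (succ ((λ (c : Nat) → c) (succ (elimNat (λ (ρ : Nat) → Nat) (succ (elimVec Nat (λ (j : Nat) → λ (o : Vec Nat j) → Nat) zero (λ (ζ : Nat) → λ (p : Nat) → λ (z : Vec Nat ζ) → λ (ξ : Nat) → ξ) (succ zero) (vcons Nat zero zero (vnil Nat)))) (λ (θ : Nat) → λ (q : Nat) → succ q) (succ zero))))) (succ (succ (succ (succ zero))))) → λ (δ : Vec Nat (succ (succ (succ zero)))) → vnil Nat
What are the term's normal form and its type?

reduced normal form:
  λ (β : Eq Nat (succ (succ (succ (succ zero)))) (succ (succ (succ (succ zero))))) → λ (c : Vec Nat (succ (succ (succ zero)))) → vnil Nat
type:
  Eq Nat (succ (succ (succ (succ zero)))) (succ (succ (succ (succ zero)))) → Vec Nat (succ (succ (succ zero))) → Vec Nat zero
observation: 11 normal-order steps normalize the term, beginning with a beta-redex.


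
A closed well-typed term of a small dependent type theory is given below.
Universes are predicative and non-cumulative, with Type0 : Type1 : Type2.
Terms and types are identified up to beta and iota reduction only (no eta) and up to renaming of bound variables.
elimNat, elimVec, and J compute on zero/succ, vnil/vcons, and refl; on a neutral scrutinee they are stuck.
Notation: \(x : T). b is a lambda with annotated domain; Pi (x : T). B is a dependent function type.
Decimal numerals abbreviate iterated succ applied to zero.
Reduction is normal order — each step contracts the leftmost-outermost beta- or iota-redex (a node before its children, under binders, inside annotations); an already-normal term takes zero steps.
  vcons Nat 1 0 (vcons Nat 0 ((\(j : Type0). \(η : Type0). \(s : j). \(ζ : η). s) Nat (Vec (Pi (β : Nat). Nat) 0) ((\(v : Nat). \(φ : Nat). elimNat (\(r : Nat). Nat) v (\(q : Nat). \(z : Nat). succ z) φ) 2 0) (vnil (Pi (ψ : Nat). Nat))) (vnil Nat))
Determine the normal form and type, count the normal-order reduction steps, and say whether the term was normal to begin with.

reduced normal form:
  vcons Nat 1 0 (vcons Nat 0 2 (vnil Nat))
type:
  Vec Nat 2
steps to reach normal form (normal order): 7
already normal: no
first contracted redex: a beta-redex


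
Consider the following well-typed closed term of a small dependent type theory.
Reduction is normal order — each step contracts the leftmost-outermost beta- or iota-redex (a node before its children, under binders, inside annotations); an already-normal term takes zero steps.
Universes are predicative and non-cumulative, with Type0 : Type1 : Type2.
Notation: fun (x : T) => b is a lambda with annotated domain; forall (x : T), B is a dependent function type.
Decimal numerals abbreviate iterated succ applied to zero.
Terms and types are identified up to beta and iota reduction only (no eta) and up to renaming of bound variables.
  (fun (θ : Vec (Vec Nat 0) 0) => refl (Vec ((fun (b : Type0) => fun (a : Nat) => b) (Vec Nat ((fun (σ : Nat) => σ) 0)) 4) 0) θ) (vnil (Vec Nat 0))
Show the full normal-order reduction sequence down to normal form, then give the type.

normal-order reduction sequence:
  (fun (θ : Vec (Vec Nat 0) 0) => refl (Vec ((fun (b : Type0) => fun (a : Nat) => b) (Vec Nat ((fun (σ : Nat) => σ) 0)) 4) 0) θ) (vnil (Vec Nat 0))
  ~> refl (Vec ((fun (θ : Type0) => fun (b : Nat) => θ) (Vec Nat ((fun (a : Nat) => a) 0)) 4) 0) (vnil (Vec Nat 0))
  ~> refl (Vec ((fun (θ : Nat) => Vec Nat ((fun (b : Nat) => b) 0)) 4) 0) (vnil (Vec Nat 0))
  ~> refl (Vec (Vec Nat ((fun (θ : Nat) => θ) 0)) 0) (vnil (Vec Nat 0))
  ~> refl (Vec (Vec Nat 0) 0) (vnil (Vec Nat 0))
the term's type:
  Eq (Vec (Vec Nat 0) 0) (vnil (Vec Nat 0)) (vnil (Vec Nat 0))


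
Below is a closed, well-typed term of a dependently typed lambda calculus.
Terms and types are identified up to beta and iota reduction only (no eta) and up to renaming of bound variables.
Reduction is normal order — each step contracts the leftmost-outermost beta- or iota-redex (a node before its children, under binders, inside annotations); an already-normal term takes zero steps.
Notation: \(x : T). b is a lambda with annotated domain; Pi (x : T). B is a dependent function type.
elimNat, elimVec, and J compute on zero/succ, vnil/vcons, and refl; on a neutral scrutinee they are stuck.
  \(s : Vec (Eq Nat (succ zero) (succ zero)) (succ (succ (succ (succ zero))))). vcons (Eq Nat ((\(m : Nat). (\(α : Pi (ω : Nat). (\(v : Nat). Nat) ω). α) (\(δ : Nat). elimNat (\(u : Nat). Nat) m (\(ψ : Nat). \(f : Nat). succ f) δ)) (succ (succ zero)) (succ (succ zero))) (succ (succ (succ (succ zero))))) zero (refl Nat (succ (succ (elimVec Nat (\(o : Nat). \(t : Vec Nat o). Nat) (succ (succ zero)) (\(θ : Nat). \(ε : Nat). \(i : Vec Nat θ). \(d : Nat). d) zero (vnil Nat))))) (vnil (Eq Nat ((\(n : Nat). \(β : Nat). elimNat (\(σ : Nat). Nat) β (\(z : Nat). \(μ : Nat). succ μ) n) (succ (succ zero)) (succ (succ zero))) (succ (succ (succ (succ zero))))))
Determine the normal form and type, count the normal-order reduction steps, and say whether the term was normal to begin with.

resulting normal form:
  \(s : Vec (Eq Nat (succ zero) (succ zero)) (succ (succ (succ (succ zero))))). vcons (Eq Nat (succ (succ (succ (succ zero)))) (succ (succ (succ (succ zero))))) zero (refl Nat (succ (succ (succ (succ zero))))) (vnil (Eq Nat (succ (succ (succ (succ zero)))) (succ (succ (succ (succ zero))))))
inferred type:
  Pi (s : Vec (Eq Nat (succ zero) (succ zero)) (succ (succ (succ (succ zero))))). Vec (Eq Nat (succ (succ (succ (succ zero)))) (succ (succ (succ (succ zero))))) (succ zero)
normal-order step count: 20
term was already normal: no
first redex: a beta-redex


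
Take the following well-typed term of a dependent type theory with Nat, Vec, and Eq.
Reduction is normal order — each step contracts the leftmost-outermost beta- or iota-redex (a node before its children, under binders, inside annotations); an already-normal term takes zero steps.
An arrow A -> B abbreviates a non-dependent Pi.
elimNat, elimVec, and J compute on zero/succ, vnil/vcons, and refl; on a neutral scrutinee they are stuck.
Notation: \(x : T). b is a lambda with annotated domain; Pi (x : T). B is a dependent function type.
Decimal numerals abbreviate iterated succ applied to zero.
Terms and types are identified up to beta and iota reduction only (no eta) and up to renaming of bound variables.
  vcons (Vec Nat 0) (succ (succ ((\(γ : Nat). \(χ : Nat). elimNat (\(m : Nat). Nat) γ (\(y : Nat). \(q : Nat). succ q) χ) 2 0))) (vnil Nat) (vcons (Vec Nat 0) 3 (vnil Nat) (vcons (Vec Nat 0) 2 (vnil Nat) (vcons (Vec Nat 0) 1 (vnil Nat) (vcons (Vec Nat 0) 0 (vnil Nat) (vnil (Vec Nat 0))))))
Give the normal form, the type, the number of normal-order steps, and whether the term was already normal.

normal form:
  vcons (Vec Nat 0) 4 (vnil Nat) (vcons (Vec Nat 0) 3 (vnil Nat) (vcons (Vec Nat 0) 2 (vnil Nat) (vcons (Vec Nat 0) 1 (vnil Nat) (vcons (Vec Nat 0) 0 (vnil Nat) (vnil (Vec Nat 0))))))
type:
  Vec (Vec Nat 0) 5
steps to reach normal form (normal order): 3
term was already normal: no
first redex: a beta-redex


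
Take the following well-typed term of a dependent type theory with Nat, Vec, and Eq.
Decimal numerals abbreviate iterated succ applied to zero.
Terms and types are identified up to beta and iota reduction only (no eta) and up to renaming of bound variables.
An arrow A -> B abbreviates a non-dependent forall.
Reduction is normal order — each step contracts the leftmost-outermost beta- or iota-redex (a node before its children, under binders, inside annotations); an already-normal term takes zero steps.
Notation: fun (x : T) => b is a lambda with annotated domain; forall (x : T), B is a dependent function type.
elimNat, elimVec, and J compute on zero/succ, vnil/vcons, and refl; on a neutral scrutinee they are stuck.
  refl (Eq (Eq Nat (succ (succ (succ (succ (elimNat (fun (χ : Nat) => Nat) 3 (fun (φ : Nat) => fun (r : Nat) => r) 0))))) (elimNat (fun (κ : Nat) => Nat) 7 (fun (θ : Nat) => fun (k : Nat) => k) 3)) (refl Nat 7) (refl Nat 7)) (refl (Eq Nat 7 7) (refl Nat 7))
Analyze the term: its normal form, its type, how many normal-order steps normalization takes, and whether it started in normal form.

normal form:
  refl (Eq (Eq Nat 7 7) (refl Nat 7) (refl Nat 7)) (refl (Eq Nat 7 7) (refl Nat 7))
inferred type:
  Eq (Eq (Eq Nat 7 7) (refl Nat 7) (refl Nat 7)) (refl (Eq Nat 7 7) (refl Nat 7)) (refl (Eq Nat 7 7) (refl Nat 7))
reduction steps (normal order): 11
term was already normal: no
first contracted redex: an elimNat iota-redex


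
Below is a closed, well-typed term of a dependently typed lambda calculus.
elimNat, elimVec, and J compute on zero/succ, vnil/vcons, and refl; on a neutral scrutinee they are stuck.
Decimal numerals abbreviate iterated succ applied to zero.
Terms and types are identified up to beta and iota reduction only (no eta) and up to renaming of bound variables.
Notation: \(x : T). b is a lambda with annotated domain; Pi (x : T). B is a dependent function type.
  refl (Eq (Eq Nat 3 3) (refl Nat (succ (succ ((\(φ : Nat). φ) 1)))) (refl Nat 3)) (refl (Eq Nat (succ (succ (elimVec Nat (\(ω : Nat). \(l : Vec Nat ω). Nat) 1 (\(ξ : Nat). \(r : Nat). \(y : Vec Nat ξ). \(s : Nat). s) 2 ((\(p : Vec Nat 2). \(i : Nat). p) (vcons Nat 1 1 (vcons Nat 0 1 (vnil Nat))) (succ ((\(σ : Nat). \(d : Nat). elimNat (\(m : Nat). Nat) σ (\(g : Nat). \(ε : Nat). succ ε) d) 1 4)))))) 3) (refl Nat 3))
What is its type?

the term's type:
  Eq (Eq (Eq Nat 3 3) (refl Nat 3) (refl Nat 3)) (refl (Eq Nat 3 3) (refl Nat 3)) (refl (Eq Nat 3 3) (refl Nat 3))


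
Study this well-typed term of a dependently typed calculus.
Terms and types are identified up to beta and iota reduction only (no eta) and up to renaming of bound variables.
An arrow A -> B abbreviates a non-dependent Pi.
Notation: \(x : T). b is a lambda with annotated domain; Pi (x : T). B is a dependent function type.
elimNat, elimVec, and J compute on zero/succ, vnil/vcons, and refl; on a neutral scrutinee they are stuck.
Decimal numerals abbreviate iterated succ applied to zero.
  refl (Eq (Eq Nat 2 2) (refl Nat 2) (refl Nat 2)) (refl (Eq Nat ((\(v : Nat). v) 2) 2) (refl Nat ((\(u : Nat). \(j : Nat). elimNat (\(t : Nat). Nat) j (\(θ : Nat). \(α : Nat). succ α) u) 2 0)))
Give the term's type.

inferred type:
  Eq (Eq (Eq Nat 2 2) (refl Nat 2) (refl Nat 2)) (refl (Eq Nat 2 2) (refl Nat 2)) (refl (Eq Nat 2 2) (refl Nat 2))


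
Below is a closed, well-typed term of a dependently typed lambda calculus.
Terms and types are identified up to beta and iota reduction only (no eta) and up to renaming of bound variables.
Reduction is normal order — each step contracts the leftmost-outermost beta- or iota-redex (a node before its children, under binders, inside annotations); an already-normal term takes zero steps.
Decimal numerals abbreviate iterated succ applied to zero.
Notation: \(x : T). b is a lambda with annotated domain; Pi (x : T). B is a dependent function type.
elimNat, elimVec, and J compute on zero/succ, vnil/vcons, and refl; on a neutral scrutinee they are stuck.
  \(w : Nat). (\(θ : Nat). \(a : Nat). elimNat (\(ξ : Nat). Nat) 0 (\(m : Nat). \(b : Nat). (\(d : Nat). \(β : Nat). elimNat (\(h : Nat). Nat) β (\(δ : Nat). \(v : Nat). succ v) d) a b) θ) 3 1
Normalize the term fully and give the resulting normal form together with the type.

normal form:
  \(w : Nat). 3
type:
  Pi (w : Nat). Nat


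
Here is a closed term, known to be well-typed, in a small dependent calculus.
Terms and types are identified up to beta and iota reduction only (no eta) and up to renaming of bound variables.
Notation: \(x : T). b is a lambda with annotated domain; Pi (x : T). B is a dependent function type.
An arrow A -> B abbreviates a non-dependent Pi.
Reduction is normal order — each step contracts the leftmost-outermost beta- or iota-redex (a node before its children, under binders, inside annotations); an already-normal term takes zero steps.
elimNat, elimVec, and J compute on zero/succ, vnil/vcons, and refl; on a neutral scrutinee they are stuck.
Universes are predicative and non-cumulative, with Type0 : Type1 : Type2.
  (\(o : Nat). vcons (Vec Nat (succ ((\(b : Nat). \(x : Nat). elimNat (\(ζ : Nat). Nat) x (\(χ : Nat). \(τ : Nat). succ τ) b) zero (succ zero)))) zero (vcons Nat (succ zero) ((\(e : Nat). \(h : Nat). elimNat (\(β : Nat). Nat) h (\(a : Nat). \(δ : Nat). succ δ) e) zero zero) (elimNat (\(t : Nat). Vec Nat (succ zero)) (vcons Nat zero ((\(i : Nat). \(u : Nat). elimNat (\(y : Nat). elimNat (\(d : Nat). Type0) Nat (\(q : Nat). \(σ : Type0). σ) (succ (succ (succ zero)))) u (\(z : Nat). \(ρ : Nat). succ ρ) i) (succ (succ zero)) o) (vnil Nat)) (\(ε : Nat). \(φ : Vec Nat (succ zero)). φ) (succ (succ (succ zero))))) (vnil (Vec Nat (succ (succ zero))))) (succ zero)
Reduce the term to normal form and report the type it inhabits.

normal form:
  vcons (Vec Nat (succ (succ zero))) zero (vcons Nat (succ zero) zero (vcons Nat zero (succ (succ (succ zero))) (vnil Nat))) (vnil (Vec Nat (succ (succ zero))))
inferred type:
  Vec (Vec Nat (succ (succ zero))) (succ zero)


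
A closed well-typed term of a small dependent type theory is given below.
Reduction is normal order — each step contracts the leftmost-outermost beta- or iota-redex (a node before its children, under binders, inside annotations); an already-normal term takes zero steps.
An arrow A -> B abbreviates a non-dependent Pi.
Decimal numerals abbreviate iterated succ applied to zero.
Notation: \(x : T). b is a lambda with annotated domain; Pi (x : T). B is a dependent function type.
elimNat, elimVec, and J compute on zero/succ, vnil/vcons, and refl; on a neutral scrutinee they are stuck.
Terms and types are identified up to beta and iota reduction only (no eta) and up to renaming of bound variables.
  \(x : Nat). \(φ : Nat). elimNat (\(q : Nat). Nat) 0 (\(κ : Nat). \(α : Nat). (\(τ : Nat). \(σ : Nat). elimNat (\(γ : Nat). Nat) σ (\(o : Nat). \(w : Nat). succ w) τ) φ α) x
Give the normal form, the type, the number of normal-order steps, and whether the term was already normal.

normal form:
  \(x : Nat). \(φ : Nat). elimNat (\(q : Nat). Nat) 0 (\(κ : Nat). \(α : Nat). elimNat (\(τ : Nat). Nat) α (\(σ : Nat). \(γ : Nat). succ γ) φ) x
type:
  Nat -> Nat -> Nat
steps to reach normal form (normal order): 2
started in normal form: no
first redex: a beta-redex


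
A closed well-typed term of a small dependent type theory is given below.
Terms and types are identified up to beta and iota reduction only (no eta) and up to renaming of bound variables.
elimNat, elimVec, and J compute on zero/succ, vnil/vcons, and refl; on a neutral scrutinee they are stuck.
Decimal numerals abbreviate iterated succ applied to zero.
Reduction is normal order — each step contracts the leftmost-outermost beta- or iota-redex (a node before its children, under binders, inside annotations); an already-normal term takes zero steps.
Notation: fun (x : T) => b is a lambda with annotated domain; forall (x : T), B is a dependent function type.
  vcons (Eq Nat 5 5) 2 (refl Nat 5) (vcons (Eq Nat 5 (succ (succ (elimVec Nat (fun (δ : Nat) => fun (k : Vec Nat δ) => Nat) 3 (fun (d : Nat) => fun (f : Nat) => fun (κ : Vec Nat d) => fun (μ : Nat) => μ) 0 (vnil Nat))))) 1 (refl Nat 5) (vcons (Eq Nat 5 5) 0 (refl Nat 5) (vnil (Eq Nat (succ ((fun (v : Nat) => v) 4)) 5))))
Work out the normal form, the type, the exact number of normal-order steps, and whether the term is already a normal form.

normal form:
  vcons (Eq Nat 5 5) 2 (refl Nat 5) (vcons (Eq Nat 5 5) 1 (refl Nat 5) (vcons (Eq Nat 5 5) 0 (refl Nat 5) (vnil (Eq Nat 5 5))))
inferred type:
  Vec (Eq Nat 5 5) 3
steps to reach normal form (normal order): 2
term was already normal: no
first contracted redex: an elimVec iota-redex


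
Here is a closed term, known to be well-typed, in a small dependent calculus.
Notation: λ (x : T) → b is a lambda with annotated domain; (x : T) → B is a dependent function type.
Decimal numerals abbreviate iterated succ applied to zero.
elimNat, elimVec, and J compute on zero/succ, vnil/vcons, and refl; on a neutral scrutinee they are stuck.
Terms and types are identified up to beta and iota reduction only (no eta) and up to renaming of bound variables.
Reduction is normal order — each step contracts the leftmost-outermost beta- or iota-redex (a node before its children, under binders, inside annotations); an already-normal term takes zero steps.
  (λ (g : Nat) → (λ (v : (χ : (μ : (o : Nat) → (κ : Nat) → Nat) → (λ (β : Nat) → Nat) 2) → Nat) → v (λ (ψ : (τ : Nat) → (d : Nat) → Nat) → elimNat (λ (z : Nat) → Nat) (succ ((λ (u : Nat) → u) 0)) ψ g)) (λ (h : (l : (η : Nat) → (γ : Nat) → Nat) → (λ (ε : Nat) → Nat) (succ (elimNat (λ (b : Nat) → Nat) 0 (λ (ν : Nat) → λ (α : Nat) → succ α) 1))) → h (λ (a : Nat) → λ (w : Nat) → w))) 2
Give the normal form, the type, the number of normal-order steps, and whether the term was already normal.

reduced normal form:
  1
inferred type:
  Nat
normal-order step count: 12
term was already normal: no
first redex: a beta-redex


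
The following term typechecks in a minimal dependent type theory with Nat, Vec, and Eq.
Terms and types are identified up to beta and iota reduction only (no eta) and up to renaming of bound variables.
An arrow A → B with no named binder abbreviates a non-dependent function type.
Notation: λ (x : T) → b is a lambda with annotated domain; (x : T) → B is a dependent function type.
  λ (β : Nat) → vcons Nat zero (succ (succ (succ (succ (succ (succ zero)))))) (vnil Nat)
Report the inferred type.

type:
  Nat → Vec Nat (succ zero)


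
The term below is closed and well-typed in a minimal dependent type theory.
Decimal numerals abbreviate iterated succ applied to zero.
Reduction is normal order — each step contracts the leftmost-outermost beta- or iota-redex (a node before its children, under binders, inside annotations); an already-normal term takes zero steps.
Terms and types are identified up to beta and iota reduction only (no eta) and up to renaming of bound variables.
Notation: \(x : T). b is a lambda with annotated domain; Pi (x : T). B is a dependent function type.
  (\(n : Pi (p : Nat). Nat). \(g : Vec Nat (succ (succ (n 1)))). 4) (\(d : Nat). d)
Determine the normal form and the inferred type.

reduced normal form:
  \(n : Vec Nat 3). 4
type:
  Pi (n : Vec Nat 3). Nat
observation: normalization takes exactly 2 steps under the normal-order strategy.


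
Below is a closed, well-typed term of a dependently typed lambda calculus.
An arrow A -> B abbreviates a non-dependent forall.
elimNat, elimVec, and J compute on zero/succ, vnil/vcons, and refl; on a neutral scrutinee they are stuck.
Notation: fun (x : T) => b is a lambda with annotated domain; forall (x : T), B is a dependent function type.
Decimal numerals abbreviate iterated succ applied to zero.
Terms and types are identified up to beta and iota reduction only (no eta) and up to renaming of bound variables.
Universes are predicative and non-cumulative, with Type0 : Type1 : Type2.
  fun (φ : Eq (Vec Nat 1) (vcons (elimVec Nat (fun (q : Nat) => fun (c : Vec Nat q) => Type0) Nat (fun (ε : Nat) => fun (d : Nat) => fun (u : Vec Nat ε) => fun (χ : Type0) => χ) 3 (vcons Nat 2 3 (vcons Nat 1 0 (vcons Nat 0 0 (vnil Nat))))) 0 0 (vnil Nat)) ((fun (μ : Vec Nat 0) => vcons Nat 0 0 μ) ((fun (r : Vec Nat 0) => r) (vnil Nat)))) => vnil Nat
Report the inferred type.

the term's type:
  Eq (Vec Nat 1) (vcons Nat 0 0 (vnil Nat)) (vcons Nat 0 0 (vnil Nat)) -> Vec Nat 0


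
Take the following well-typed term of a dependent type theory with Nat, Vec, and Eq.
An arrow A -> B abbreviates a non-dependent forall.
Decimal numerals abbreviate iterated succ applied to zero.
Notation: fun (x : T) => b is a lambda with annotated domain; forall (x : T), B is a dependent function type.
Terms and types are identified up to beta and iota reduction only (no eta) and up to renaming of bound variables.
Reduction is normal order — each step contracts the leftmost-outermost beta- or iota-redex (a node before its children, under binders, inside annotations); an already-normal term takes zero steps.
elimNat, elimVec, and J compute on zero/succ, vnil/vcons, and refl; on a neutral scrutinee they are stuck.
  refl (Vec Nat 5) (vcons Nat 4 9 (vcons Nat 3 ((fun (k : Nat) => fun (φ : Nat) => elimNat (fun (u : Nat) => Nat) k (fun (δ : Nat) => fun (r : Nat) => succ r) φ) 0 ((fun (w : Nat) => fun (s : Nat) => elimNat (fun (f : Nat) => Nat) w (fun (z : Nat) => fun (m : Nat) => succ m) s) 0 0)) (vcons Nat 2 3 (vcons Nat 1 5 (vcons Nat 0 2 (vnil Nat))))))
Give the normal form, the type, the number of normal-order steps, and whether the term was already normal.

normal form:
  refl (Vec Nat 5) (vcons Nat 4 9 (vcons Nat 3 0 (vcons Nat 2 3 (vcons Nat 1 5 (vcons Nat 0 2 (vnil Nat))))))
type:
  Eq (Vec Nat 5) (vcons Nat 4 9 (vcons Nat 3 0 (vcons Nat 2 3 (vcons Nat 1 5 (vcons Nat 0 2 (vnil Nat)))))) (vcons Nat 4 9 (vcons Nat 3 0 (vcons Nat 2 3 (vcons Nat 1 5 (vcons Nat 0 2 (vnil Nat))))))
steps to reach normal form (normal order): 6
term was already normal: no
first contracted redex: a beta-redex


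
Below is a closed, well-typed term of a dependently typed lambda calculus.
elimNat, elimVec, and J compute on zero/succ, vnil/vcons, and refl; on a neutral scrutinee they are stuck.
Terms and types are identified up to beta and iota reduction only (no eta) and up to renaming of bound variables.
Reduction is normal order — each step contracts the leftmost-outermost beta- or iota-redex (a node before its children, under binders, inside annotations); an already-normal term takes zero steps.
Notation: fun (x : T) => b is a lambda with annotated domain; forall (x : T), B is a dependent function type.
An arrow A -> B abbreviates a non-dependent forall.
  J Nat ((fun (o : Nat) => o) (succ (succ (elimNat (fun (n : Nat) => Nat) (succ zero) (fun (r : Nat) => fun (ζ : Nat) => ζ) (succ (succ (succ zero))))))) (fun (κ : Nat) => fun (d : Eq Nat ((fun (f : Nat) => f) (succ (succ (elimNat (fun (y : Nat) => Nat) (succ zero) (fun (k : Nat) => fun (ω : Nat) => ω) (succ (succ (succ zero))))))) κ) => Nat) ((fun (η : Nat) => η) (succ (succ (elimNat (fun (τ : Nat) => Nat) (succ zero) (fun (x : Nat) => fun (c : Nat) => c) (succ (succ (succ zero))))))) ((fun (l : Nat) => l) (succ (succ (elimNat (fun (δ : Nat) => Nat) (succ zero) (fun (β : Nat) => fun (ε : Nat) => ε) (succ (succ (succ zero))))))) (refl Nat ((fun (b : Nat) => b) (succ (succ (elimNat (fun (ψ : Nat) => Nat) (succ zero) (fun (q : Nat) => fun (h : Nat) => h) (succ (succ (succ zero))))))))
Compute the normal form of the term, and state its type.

resulting normal form:
  succ (succ (succ zero))
inferred type:
  Nat
observation: reduction starts at a J iota-redex, and 12 normal-order steps reach the normal form.


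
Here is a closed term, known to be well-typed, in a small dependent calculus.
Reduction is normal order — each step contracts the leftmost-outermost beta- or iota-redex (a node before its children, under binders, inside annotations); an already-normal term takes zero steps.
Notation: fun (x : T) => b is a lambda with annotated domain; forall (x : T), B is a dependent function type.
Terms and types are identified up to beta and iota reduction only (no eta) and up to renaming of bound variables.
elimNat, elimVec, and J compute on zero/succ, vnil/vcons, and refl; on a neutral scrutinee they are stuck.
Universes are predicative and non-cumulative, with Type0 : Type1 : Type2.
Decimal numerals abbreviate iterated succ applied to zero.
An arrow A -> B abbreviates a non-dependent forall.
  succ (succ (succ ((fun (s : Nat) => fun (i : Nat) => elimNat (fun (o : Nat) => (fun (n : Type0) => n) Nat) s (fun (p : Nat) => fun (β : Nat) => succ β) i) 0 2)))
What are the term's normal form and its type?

reduced normal form:
  5
type:
  Nat
observation: reduction starts at a beta-redex, and 9 normal-order steps reach the normal form.


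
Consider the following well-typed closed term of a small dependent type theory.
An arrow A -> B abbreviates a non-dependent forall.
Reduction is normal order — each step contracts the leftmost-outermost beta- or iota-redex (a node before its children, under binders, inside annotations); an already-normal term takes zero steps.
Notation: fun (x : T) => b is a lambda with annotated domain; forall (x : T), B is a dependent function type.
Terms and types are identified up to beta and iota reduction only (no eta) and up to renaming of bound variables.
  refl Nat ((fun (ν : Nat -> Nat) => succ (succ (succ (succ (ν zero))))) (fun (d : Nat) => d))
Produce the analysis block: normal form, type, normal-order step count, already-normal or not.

normal form:
  refl Nat (succ (succ (succ (succ zero))))
the term's type:
  Eq Nat (succ (succ (succ (succ zero)))) (succ (succ (succ (succ zero))))
normal-order step count: 2
term was already normal: no
first redex: a beta-redex


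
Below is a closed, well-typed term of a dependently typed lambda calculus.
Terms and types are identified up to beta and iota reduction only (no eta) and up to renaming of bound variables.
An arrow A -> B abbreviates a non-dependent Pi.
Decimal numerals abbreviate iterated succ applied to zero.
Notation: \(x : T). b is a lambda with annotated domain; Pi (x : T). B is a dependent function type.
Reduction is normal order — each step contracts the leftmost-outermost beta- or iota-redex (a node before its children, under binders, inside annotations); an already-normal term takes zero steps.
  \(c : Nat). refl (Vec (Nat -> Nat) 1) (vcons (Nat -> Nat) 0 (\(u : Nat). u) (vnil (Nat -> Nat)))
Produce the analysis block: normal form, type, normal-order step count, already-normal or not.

normal form:
  \(c : Nat). refl (Vec (Nat -> Nat) 1) (vcons (Nat -> Nat) 0 (\(u : Nat). u) (vnil (Nat -> Nat)))
inferred type:
  Nat -> Eq (Vec (Nat -> Nat) 1) (vcons (Nat -> Nat) 0 (\(c : Nat). c) (vnil (Nat -> Nat))) (vcons (Nat -> Nat) 0 (\(u : Nat). u) (vnil (Nat -> Nat)))
steps to reach normal form (normal order): 0
started in normal form: yes


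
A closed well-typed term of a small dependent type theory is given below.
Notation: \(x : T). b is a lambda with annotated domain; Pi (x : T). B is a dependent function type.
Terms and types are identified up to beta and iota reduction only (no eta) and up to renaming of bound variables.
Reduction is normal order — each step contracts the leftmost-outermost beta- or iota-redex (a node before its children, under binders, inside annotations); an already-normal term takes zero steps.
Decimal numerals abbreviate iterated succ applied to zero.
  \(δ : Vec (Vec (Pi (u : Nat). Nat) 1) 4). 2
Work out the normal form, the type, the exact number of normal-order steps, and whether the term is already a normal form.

resulting normal form:
  \(δ : Vec (Vec (Pi (u : Nat). Nat) 1) 4). 2
type:
  Pi (δ : Vec (Vec (Pi (u : Nat). Nat) 1) 4). Nat
steps to reach normal form (normal order): 0
started in normal form: yes
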